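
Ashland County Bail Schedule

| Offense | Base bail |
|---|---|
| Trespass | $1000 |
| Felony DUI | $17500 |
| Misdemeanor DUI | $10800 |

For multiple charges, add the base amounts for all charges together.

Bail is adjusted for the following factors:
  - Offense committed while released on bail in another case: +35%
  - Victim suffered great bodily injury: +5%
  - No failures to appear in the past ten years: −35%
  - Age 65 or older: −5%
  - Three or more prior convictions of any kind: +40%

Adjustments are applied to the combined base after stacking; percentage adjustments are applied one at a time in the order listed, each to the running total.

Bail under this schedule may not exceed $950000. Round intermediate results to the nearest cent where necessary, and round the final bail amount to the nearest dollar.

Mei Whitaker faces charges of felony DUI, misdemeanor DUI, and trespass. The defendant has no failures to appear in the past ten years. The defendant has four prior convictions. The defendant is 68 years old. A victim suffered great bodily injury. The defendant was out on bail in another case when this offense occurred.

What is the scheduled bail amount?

$35905

Base amounts from the schedule: felony DUI $17500; misdemeanor DUI $10800; trespass $1000.
Stacking rule: sum of all bases. $17500 + $10800 + $1000 = $29300.
Offense committed while released on bail in another case (+35%): $29300 × 1.35 = $39555.
Victim suffered great bodily injury (+5%): $39555 × 1.05 = $41532.75.
No failures to appear in the past ten years (−35%): $41532.75 × 0.65 = $26996.29.
Age 65 or older (−5%): $26996.29 × 0.95 = $25646.48.
Three or more prior convictions of any kind (+40%): $25646.48 × 1.4 = $35905.07.
$35905.07 is within the $950000 maximum.
Rounded to the nearest dollar: $35905.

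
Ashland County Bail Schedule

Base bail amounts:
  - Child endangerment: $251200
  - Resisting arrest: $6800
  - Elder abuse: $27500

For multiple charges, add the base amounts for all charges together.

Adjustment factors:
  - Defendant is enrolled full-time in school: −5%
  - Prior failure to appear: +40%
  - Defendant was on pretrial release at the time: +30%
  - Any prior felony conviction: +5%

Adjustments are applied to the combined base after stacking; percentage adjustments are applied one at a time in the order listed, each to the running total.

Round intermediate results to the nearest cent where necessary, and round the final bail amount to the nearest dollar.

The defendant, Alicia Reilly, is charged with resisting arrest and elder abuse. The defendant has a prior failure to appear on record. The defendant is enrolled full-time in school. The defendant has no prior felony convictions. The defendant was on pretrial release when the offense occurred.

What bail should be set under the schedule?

Base amounts from the schedule: resisting arrest $6800; elder abuse $27500.
Stacking rule: sum of all bases. $6800 + $27500 = $34300.
Defendant is enrolled full-time in school (−5%): $34300 × 0.95 = $32585.
Prior failure to appear (+40%): $32585 × 1.4 = $45619.
Defendant was on pretrial release at the time (+30%): $45619 × 1.3 = $59304.70.
Rounded to the nearest dollar: $59305.

$59305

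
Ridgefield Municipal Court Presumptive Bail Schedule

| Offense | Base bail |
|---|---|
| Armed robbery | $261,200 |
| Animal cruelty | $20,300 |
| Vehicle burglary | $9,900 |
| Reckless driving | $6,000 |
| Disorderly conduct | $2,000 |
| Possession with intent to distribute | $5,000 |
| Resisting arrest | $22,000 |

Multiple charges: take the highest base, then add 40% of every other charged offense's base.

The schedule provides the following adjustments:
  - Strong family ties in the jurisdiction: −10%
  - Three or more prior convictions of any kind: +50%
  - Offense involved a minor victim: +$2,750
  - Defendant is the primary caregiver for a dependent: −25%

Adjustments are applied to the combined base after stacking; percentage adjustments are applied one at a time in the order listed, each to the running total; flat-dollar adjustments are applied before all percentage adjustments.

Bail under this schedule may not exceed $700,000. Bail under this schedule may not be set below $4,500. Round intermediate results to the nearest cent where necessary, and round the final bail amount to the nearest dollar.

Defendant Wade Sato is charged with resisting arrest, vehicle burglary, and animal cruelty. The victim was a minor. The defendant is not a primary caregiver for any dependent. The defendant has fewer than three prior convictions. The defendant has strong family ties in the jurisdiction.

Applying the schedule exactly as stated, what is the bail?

$33,147

Base amounts from the schedule: resisting arrest $22,000; vehicle burglary $9,900; animal cruelty $20,300.
Stacking rule: highest base plus 40% of each additional charge. Highest is resisting arrest at $22,000. Additional: $9,900 × 40% = $3,960; $20,300 × 40% = $8,120. Combined base = $22,000 + $12,080 = $34,080.
Offense involved a minor victim (+$2,750 flat): $34,080 + $2,750 = $36,830.
Strong family ties in the jurisdiction (−10%): $36,830 × 0.9 = $33,147.
$33,147 is within the $700,000 maximum.
$33,147 is at or above the $4,500 minimum.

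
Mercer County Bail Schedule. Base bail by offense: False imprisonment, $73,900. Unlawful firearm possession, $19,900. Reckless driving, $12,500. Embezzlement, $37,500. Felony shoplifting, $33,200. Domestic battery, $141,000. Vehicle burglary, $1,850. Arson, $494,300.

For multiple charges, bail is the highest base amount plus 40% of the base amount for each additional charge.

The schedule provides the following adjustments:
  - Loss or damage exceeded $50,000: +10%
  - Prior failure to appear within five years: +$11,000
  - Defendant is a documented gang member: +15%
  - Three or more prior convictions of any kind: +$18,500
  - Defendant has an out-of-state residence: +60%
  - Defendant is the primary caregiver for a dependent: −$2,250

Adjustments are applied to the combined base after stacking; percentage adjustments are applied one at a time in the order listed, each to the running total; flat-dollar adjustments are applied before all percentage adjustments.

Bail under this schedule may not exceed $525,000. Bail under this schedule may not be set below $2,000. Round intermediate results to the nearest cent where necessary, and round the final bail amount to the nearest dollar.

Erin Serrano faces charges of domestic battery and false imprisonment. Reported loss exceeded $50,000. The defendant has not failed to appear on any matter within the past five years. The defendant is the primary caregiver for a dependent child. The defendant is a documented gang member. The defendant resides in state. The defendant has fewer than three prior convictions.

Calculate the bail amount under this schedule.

$212,912

Base amounts from the schedule: domestic battery $141,000; false imprisonment $73,900.
Stacking rule: highest base plus 40% of each additional charge. Highest is domestic battery at $141,000. Additional: $73,900 × 40% = $29,560. Combined base = $141,000 + $29,560 = $170,560.
Defendant is the primary caregiver for a dependent (−$2,250 flat): $170,560 − $2,250 = $168,310.
Loss or damage exceeded $50,000 (+10%): $168,310 × 1.1 = $185,141.
Defendant is a documented gang member (+15%): $185,141 × 1.15 = $212,912.15.
$212,912.15 is within the $525,000 maximum.
$212,912.15 is at or above the $2,000 minimum.
Rounded to the nearest dollar: $212,912.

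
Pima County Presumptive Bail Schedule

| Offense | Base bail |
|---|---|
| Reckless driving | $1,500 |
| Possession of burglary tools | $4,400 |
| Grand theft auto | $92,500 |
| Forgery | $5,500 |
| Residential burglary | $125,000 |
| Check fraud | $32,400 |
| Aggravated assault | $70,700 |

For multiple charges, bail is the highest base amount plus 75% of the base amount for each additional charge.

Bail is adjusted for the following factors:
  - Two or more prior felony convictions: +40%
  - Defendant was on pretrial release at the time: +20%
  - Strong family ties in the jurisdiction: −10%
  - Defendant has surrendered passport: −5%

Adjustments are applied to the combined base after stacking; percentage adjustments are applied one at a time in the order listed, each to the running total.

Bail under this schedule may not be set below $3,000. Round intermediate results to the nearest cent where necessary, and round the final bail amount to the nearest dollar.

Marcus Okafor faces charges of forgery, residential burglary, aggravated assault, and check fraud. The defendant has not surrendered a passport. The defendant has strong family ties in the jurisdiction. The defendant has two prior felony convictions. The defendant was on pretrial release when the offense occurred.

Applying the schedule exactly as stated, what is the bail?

$312,152

Base amounts from the schedule: forgery $5,500; residential burglary $125,000; aggravated assault $70,700; check fraud $32,400.
Stacking rule: highest base plus 75% of each additional charge. Highest is residential burglary at $125,000. Additional: $5,500 × 75% = $4,125; $70,700 × 75% = $53,025; $32,400 × 75% = $24,300. Combined base = $125,000 + $81,450 = $206,450.
Two or more prior felony convictions (+40%): $206,450 × 1.4 = $289,030.
Defendant was on pretrial release at the time (+20%): $289,030 × 1.2 = $346,836.
Strong family ties in the jurisdiction (−10%): $346,836 × 0.9 = $312,152.40.
$312,152.40 is at or above the $3,000 minimum.
Rounded to the nearest dollar: $312,152.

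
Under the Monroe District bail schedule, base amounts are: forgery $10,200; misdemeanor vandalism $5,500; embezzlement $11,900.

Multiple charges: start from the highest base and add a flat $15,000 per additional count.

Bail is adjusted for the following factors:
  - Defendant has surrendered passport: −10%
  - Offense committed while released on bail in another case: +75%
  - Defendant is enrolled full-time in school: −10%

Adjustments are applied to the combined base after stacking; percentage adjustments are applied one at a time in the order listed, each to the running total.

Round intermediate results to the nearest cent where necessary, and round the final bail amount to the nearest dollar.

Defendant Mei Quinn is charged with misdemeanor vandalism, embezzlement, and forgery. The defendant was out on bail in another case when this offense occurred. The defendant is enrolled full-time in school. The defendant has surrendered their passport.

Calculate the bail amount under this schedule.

Base amounts from the schedule: misdemeanor vandalism $5,500; embezzlement $11,900; forgery $10,200.
Stacking rule: highest base plus $15,000 per additional charge. Highest is embezzlement at $11,900; 2 additional charges → +$30,000. Combined base = $41,900.
Defendant has surrendered passport (−10%): $41,900 × 0.9 = $37,710.
Offense committed while released on bail in another case (+75%): $37,710 × 1.75 = $65,992.50.
Defendant is enrolled full-time in school (−10%): $65,992.50 × 0.9 = $59,393.25.
Rounded to the nearest dollar: $59,393.

$59,393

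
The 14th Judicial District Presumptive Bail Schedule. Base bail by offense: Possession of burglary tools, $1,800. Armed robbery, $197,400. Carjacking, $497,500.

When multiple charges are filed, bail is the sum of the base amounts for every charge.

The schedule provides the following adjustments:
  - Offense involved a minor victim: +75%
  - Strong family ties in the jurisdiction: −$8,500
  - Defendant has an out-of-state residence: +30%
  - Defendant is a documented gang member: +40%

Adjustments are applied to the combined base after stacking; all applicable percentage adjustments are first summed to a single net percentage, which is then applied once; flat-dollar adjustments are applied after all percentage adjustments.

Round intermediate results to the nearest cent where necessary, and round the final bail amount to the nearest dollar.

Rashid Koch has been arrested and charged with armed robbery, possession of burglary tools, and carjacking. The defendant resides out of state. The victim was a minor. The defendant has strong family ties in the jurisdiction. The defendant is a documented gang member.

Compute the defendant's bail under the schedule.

Base amounts from the schedule: armed robbery $197,400; possession of burglary tools $1,800; carjacking $497,500.
Stacking rule: sum of all bases. $197,400 + $1,800 + $497,500 = $696,700.
Net percentage adjustment: +75% +30% +40% = +145%. $696,700 × 2.45 = $1,706,915.
Strong family ties in the jurisdiction (−$8,500 flat): $1,706,915 − $8,500 = $1,698,415.

$1,698,415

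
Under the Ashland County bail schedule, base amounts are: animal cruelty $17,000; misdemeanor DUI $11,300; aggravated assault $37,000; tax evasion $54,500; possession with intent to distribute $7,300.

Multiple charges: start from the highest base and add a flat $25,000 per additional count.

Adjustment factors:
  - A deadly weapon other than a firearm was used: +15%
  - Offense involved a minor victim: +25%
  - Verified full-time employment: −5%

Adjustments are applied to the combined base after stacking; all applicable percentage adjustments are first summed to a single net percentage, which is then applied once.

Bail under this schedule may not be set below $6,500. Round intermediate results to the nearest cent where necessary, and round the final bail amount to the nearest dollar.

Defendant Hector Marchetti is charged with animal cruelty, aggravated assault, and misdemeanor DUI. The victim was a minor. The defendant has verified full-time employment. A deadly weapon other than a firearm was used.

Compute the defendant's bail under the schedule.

$117,450

Base amounts from the schedule: animal cruelty $17,000; aggravated assault $37,000; misdemeanor DUI $11,300.
Stacking rule: highest base plus $25,000 per additional charge. Highest is aggravated assault at $37,000; 2 additional charges → +$50,000. Combined base = $87,000.
Net percentage adjustment: +15% +25% −5% = +35%. $87,000 × 1.35 = $117,450.
$117,450 is at or above the $6,500 minimum.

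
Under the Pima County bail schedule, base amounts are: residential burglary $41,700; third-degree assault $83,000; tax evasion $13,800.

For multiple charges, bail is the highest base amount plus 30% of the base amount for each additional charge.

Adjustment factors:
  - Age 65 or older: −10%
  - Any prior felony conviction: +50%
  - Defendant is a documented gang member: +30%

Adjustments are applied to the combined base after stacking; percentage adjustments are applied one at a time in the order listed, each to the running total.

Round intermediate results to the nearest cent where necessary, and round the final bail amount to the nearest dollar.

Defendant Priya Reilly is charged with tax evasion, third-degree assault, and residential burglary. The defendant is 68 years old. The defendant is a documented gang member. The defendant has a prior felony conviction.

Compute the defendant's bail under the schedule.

$174,886

Base amounts from the schedule: tax evasion $13,800; third-degree assault $83,000; residential burglary $41,700.
Stacking rule: highest base plus 30% of each additional charge. Highest is third-degree assault at $83,000. Additional: $13,800 × 30% = $4,140; $41,700 × 30% = $12,510. Combined base = $83,000 + $16,650 = $99,650.
Age 65 or older (−10%): $99,650 × 0.9 = $89,685.
Any prior felony conviction (+50%): $89,685 × 1.5 = $134,527.50.
Defendant is a documented gang member (+30%): $134,527.50 × 1.3 = $174,885.75.
Rounded to the nearest dollar: $174,886.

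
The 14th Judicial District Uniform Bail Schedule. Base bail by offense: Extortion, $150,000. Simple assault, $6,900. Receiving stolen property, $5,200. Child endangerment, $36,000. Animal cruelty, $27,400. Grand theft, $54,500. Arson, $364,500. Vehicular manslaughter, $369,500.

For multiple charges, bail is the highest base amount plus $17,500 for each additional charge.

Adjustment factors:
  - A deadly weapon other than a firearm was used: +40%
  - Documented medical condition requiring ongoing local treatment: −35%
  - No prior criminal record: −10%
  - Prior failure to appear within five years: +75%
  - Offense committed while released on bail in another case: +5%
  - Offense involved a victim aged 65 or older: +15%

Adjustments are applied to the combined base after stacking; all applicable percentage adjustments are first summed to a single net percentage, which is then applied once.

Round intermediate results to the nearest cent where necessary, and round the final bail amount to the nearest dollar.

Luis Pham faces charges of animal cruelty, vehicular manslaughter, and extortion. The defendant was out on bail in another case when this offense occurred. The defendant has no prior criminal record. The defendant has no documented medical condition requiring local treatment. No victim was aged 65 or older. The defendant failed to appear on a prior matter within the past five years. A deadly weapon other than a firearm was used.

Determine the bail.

Base amounts from the schedule: animal cruelty $27,400; vehicular manslaughter $369,500; extortion $150,000.
Stacking rule: highest base plus $17,500 per additional charge. Highest is vehicular manslaughter at $369,500; 2 additional charges → +$35,000. Combined base = $404,500.
Net percentage adjustment: +40% −10% +75% +5% = +110%. $404,500 × 2.1 = $849,450.

$849,450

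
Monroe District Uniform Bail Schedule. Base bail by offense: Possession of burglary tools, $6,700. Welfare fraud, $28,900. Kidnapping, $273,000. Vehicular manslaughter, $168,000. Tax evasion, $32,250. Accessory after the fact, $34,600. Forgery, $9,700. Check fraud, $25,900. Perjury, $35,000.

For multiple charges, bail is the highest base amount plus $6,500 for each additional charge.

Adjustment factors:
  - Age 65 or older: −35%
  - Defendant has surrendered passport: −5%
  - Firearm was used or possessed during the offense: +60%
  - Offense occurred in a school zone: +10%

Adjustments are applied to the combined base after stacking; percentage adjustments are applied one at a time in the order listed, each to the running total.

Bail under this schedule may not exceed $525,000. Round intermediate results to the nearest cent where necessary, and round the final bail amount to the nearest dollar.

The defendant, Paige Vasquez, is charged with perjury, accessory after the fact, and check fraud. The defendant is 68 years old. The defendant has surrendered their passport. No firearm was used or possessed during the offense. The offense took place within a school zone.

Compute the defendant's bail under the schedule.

$32,604

Base amounts from the schedule: perjury $35,000; accessory after the fact $34,600; check fraud $25,900.
Stacking rule: highest base plus $6,500 per additional charge. Highest is perjury at $35,000; 2 additional charges → +$13,000. Combined base = $48,000.
Age 65 or older (−35%): $48,000 × 0.65 = $31,200.
Defendant has surrendered passport (−5%): $31,200 × 0.95 = $29,640.
Offense occurred in a school zone (+10%): $29,640 × 1.1 = $32,604.
$32,604 is within the $525,000 maximum.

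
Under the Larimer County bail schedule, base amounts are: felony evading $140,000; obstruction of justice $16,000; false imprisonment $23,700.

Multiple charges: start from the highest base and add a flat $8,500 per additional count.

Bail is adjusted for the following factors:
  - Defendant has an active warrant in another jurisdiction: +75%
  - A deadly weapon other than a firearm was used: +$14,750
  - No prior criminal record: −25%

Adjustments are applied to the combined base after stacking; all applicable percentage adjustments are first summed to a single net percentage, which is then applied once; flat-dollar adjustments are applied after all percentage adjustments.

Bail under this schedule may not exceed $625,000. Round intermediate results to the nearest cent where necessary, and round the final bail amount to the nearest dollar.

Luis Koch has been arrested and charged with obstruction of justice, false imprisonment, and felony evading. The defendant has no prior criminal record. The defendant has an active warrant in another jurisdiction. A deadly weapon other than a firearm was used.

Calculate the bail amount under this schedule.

Base amounts from the schedule: obstruction of justice $16,000; false imprisonment $23,700; felony evading $140,000.
Stacking rule: highest base plus $8,500 per additional charge. Highest is felony evading at $140,000; 2 additional charges → +$17,000. Combined base = $157,000.
Net percentage adjustment: +75% −25% = +50%. $157,000 × 1.5 = $235,500.
A deadly weapon other than a firearm was used (+$14,750 flat): $235,500 + $14,750 = $250,250.
$250,250 is within the $625,000 maximum.

$250,250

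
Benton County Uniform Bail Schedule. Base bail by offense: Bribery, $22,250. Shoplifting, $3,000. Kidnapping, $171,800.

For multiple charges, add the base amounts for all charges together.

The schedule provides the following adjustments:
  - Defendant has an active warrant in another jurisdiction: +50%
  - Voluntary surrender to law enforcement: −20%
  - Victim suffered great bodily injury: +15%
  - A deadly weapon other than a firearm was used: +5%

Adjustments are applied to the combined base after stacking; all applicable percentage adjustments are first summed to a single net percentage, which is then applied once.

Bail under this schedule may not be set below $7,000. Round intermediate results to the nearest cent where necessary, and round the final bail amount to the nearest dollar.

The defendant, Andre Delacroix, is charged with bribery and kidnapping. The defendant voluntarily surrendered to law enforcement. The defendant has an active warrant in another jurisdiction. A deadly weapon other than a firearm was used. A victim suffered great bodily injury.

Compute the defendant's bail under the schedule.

Base amounts from the schedule: bribery $22,250; kidnapping $171,800.
Stacking rule: sum of all bases. $22,250 + $171,800 = $194,050.
Net percentage adjustment: +50% −20% +15% +5% = +50%. $194,050 × 1.5 = $291,075.
$291,075 is at or above the $7,000 minimum.

$291,075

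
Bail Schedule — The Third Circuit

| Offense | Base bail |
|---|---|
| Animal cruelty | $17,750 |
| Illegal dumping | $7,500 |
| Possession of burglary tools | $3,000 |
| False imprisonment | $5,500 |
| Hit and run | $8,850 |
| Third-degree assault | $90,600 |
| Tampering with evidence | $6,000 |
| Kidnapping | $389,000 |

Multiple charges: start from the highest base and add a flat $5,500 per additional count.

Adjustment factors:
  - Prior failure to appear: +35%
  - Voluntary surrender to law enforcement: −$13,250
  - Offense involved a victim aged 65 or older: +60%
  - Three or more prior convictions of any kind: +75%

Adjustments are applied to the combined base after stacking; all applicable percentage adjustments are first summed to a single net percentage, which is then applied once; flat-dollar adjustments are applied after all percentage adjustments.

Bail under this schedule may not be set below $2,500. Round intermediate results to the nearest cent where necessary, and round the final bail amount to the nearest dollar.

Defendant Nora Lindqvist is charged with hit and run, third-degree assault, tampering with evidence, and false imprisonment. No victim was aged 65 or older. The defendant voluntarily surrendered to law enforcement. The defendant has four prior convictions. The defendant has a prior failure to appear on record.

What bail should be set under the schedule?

$211,660

Base amounts from the schedule: hit and run $8,850; third-degree assault $90,600; tampering with evidence $6,000; false imprisonment $5,500.
Stacking rule: highest base plus $5,500 per additional charge. Highest is third-degree assault at $90,600; 3 additional charges → +$16,500. Combined base = $107,100.
Net percentage adjustment: +35% +75% = +110%. $107,100 × 2.1 = $224,910.
Voluntary surrender to law enforcement (−$13,250 flat): $224,910 − $13,250 = $211,660.
$211,660 is at or above the $2,500 minimum.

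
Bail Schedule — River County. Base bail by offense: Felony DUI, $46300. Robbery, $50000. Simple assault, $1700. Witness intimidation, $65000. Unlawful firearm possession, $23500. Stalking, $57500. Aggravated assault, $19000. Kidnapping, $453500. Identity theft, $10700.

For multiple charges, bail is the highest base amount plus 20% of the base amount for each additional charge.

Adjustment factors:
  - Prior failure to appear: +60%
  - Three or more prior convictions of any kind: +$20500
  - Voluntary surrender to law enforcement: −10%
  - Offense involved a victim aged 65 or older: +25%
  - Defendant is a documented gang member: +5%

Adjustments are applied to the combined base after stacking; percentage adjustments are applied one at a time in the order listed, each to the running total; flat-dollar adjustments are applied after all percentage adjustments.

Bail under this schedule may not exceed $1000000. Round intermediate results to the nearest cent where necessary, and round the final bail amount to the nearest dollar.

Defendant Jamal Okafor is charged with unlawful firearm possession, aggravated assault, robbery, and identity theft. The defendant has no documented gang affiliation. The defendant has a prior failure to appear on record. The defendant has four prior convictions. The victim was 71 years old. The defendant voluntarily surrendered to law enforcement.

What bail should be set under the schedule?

$129652

Base amounts from the schedule: unlawful firearm possession $23500; aggravated assault $19000; robbery $50000; identity theft $10700.
Stacking rule: highest base plus 20% of each additional charge. Highest is robbery at $50000. Additional: $23500 × 20% = $4700; $19000 × 20% = $3800; $10700 × 20% = $2140. Combined base = $50000 + $10640 = $60640.
Prior failure to appear (+60%): $60640 × 1.6 = $97024.
Voluntary surrender to law enforcement (−10%): $97024 × 0.9 = $87321.60.
Offense involved a victim aged 65 or older (+25%): $87321.60 × 1.25 = $109152.
Three or more prior convictions of any kind (+$20500 flat): $109152 + $20500 = $129652.
$129652 is within the $1000000 maximum.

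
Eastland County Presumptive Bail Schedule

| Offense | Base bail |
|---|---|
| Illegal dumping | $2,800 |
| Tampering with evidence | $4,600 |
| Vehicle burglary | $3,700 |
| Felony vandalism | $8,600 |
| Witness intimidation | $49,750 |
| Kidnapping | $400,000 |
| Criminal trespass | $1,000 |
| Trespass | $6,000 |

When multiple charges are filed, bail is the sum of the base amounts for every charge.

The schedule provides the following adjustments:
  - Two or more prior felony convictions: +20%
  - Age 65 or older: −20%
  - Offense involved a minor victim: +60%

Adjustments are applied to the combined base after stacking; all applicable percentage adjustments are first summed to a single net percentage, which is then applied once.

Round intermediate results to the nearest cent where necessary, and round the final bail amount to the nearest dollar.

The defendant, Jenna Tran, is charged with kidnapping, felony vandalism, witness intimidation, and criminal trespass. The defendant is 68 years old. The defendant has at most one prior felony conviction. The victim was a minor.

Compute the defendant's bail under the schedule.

Base amounts from the schedule: kidnapping $400,000; felony vandalism $8,600; witness intimidation $49,750; criminal trespass $1,000.
Stacking rule: sum of all bases. $400,000 + $8,600 + $49,750 + $1,000 = $459,350.
Net percentage adjustment: −20% +60% = +40%. $459,350 × 1.4 = $643,090.

$643,090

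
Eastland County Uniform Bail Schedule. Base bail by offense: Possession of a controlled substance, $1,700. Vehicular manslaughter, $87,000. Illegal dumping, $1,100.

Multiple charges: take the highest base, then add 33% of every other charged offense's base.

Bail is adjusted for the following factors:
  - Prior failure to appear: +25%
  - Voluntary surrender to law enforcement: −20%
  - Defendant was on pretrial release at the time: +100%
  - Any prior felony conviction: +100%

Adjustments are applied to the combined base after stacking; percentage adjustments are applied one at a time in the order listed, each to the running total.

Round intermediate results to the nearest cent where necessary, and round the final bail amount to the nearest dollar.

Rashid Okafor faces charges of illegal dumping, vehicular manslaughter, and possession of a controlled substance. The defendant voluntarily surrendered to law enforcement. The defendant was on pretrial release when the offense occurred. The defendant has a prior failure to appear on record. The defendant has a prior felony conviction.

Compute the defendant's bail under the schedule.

Base amounts from the schedule: illegal dumping $1,100; vehicular manslaughter $87,000; possession of a controlled substance $1,700.
Stacking rule: highest base plus 33% of each additional charge. Highest is vehicular manslaughter at $87,000. Additional: $1,100 × 33% = $363; $1,700 × 33% = $561. Combined base = $87,000 + $924 = $87,924.
Prior failure to appear (+25%): $87,924 × 1.25 = $109,905.
Voluntary surrender to law enforcement (−20%): $109,905 × 0.8 = $87,924.
Defendant was on pretrial release at the time (+100%): $87,924 × 2 = $175,848.
Any prior felony conviction (+100%): $175,848 × 2 = $351,696.

$351,696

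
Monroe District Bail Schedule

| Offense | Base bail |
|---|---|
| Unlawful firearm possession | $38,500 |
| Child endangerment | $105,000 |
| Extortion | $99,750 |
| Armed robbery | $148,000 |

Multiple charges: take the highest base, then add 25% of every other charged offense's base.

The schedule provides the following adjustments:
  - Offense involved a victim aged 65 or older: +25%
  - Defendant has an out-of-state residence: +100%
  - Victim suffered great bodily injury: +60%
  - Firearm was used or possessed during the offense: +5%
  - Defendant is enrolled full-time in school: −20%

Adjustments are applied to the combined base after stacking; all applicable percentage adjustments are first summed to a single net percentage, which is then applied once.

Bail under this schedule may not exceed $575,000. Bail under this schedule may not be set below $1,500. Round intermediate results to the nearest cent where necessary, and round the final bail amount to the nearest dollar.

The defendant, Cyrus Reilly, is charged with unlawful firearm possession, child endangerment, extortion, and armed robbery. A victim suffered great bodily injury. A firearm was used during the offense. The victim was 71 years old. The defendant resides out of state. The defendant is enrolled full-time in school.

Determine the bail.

Base amounts from the schedule: unlawful firearm possession $38,500; child endangerment $105,000; extortion $99,750; armed robbery $148,000.
Stacking rule: highest base plus 25% of each additional charge. Highest is armed robbery at $148,000. Additional: $38,500 × 25% = $9,625; $105,000 × 25% = $26,250; $99,750 × 25% = $24,937.50. Combined base = $148,000 + $60,812.50 = $208,812.50.
Net percentage adjustment: +25% +100% +60% +5% −20% = +170%. $208,812.50 × 2.7 = $563,793.75.
$563,793.75 is within the $575,000 maximum.
$563,793.75 is at or above the $1,500 minimum.
Rounded to the nearest dollar: $563,794.

$563,794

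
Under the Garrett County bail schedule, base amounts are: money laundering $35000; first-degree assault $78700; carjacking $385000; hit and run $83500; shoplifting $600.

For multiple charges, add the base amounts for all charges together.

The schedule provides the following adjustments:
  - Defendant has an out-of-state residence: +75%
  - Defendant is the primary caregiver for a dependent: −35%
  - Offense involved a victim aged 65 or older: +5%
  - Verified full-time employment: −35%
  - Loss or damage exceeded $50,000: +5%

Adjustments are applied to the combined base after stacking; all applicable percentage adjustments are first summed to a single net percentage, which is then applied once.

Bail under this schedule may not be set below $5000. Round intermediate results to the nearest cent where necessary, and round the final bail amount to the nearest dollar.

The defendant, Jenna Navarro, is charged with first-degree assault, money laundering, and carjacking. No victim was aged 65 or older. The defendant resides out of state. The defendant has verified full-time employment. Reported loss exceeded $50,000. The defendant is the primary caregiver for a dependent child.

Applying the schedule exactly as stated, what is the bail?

Base amounts from the schedule: first-degree assault $78700; money laundering $35000; carjacking $385000.
Stacking rule: sum of all bases. $78700 + $35000 + $385000 = $498700.
Net percentage adjustment: +75% −35% −35% +5% = +10%. $498700 × 1.1 = $548570.
$548570 is at or above the $5000 minimum.

$548570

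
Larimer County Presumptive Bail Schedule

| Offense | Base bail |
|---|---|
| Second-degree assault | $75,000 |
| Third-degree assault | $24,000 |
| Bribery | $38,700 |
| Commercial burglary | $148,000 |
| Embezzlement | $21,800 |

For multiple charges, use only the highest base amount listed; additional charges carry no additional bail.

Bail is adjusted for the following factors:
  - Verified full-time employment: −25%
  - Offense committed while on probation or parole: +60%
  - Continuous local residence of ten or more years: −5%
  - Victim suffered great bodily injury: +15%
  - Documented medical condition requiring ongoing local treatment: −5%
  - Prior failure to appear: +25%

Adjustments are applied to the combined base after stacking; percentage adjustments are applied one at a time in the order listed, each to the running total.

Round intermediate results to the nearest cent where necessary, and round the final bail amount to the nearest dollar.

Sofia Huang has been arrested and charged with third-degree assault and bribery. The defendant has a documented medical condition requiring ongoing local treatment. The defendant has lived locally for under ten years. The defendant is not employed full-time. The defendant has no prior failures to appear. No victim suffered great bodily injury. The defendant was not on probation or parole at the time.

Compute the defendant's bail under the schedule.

Base amounts from the schedule: third-degree assault $24,000; bribery $38,700.
Stacking rule: use the highest base only. Highest is bribery at $38,700. Combined base = $38,700.
Documented medical condition requiring ongoing local treatment (−5%): $38,700 × 0.95 = $36,765.

$36,765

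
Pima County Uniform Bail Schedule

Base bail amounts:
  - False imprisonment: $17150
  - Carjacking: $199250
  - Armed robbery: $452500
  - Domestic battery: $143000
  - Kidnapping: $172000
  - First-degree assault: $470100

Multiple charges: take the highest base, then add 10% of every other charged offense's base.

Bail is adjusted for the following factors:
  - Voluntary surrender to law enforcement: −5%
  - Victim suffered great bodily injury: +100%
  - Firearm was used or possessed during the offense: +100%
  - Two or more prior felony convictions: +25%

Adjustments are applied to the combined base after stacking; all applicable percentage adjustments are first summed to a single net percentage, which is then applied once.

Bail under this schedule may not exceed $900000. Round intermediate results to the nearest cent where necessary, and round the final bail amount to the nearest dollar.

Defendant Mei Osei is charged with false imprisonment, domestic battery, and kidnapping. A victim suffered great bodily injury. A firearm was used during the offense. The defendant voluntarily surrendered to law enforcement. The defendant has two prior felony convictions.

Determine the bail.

$601648

Base amounts from the schedule: false imprisonment $17150; domestic battery $143000; kidnapping $172000.
Stacking rule: highest base plus 10% of each additional charge. Highest is kidnapping at $172000. Additional: $17150 × 10% = $1715; $143000 × 10% = $14300. Combined base = $172000 + $16015 = $188015.
Net percentage adjustment: −5% +100% +100% +25% = +220%. $188015 × 3.2 = $601648.
$601648 is within the $900000 maximum.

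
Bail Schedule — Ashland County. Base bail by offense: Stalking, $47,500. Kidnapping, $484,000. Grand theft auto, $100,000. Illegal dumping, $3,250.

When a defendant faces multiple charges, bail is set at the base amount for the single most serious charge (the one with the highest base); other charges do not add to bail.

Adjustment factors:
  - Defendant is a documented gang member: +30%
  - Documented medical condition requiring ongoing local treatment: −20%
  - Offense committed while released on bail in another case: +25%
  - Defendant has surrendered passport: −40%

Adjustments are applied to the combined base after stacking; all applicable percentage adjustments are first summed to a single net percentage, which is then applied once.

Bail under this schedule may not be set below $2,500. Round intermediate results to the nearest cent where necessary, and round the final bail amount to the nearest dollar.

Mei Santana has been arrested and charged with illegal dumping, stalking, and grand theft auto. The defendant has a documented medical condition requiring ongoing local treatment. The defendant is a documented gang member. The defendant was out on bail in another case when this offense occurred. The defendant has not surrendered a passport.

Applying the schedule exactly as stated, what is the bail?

Base amounts from the schedule: illegal dumping $3,250; stalking $47,500; grand theft auto $100,000.
Stacking rule: use the highest base only. Highest is grand theft auto at $100,000. Combined base = $100,000.
Net percentage adjustment: +30% −20% +25% = +35%. $100,000 × 1.35 = $135,000.
$135,000 is at or above the $2,500 minimum.

$135,000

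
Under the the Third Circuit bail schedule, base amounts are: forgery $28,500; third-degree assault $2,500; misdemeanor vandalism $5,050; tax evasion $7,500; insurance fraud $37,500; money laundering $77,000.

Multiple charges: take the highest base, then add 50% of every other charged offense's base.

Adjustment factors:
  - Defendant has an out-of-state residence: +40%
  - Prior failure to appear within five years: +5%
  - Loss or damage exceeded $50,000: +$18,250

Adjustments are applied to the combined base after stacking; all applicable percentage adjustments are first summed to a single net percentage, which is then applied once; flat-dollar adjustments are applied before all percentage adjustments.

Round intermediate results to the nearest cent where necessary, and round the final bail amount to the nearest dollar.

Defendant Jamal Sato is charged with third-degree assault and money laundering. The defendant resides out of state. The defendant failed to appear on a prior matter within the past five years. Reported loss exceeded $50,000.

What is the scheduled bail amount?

$139,925

Base amounts from the schedule: third-degree assault $2,500; money laundering $77,000.
Stacking rule: highest base plus 50% of each additional charge. Highest is money laundering at $77,000. Additional: $2,500 × 50% = $1,250. Combined base = $77,000 + $1,250 = $78,250.
Loss or damage exceeded $50,000 (+$18,250 flat): $78,250 + $18,250 = $96,500.
Net percentage adjustment: +40% +5% = +45%. $96,500 × 1.45 = $139,925.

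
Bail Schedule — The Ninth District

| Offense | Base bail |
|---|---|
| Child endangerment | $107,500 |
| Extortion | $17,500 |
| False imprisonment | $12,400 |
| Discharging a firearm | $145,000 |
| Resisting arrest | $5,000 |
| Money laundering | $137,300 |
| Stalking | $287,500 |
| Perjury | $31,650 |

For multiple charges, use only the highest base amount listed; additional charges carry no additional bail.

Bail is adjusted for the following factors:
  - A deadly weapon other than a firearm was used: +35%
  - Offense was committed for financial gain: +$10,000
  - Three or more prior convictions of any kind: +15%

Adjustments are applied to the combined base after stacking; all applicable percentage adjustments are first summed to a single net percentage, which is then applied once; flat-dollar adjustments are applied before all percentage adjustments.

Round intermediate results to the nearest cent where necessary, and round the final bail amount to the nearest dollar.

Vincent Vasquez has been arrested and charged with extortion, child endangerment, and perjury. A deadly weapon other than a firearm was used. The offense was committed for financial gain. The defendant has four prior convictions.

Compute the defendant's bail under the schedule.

$176,250

Base amounts from the schedule: extortion $17,500; child endangerment $107,500; perjury $31,650.
Stacking rule: use the highest base only. Highest is child endangerment at $107,500. Combined base = $107,500.
Offense was committed for financial gain (+$10,000 flat): $107,500 + $10,000 = $117,500.
Net percentage adjustment: +35% +15% = +50%. $117,500 × 1.5 = $176,250.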